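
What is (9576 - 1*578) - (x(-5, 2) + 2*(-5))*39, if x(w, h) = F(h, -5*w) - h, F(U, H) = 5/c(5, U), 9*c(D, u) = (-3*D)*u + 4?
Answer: 19067/2 ≈ 9533.5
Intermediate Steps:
c(D, u) = 4/9 - D*u/3 (c(D, u) = ((-3*D)*u + 4)/9 = (-3*D*u + 4)/9 = (4 - 3*D*u)/9 = 4/9 - D*u/3)
F(U, H) = 5/(4/9 - 5*U/3) (F(U, H) = 5/(4/9 - ⅓*5*U) = 5/(4/9 - 5*U/3))
x(w, h) = -h - 45/(-4 + 15*h) (x(w, h) = -45/(-4 + 15*h) - h = -h - 45/(-4 + 15*h))
(9576 - 1*578) - (x(-5, 2) + 2*(-5))*39 = (9576 - 1*578) - ((-45 - 1*2*(-4 + 15*2))/(-4 + 15*2) + 2*(-5))*39 = (9576 - 578) - ((-45 - 1*2*(-4 + 30))/(-4 + 30) - 10)*39 = 8998 - ((-45 - 1*2*26)/26 - 10)*39 = 8998 - ((-45 - 52)/26 - 10)*39 = 8998 - ((1/26)*(-97) - 10)*39 = 8998 - (-97/26 - 10)*39 = 8998 - (-357)*39/26 = 8998 - 1*(-1071/2) = 8998 + 1071/2 = 19067/2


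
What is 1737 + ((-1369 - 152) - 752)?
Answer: -536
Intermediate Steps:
1737 + ((-1369 - 152) - 752) = 1737 + (-1521 - 752) = 1737 - 2273 = -536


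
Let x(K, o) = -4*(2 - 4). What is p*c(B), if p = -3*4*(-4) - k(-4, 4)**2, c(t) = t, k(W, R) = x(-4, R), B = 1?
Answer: -16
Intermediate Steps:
x(K, o) = 8 (x(K, o) = -4*(-2) = 8)
k(W, R) = 8
p = -16 (p = -3*4*(-4) - 1*8**2 = -12*(-4) - 1*64 = 48 - 64 = -16)
p*c(B) = -16*1 = -16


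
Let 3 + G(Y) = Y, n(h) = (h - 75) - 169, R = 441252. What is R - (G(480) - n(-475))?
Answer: 440056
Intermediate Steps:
n(h) = -244 + h (n(h) = (-75 + h) - 169 = -244 + h)
G(Y) = -3 + Y
R - (G(480) - n(-475)) = 441252 - ((-3 + 480) - (-244 - 475)) = 441252 - (477 - 1*(-719)) = 441252 - (477 + 719) = 441252 - 1*1196 = 441252 - 1196 = 440056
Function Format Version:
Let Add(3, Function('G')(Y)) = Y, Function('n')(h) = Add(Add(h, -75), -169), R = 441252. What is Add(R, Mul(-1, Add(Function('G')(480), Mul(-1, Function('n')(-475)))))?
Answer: 440056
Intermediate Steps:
Function('n')(h) = Add(-244, h) (Function('n')(h) = Add(Add(-75, h), -169) = Add(-244, h))
Function('G')(Y) = Add(-3, Y)
Add(R, Mul(-1, Add(Function('G')(480), Mul(-1, Function('n')(-475))))) = Add(441252, Mul(-1, Add(Add(-3, 480), Mul(-1, Add(-244, -475))))) = Add(441252, Mul(-1, Add(477, Mul(-1, -719)))) = Add(441252, Mul(-1, Add(477, 719))) = Add(441252, Mul(-1, 1196)) = Add(441252, -1196) = 440056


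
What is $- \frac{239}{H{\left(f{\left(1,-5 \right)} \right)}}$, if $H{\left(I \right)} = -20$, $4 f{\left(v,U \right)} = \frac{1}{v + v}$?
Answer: $\frac{239}{20} \approx 11.95$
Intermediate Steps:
$f{\left(v,U \right)} = \frac{1}{8 v}$ ($f{\left(v,U \right)} = \frac{1}{4 \left(v + v\right)} = \frac{1}{4 \cdot 2 v} = \frac{\frac{1}{2} \frac{1}{v}}{4} = \frac{1}{8 v}$)
$- \frac{239}{H{\left(f{\left(1,-5 \right)} \right)}} = - \frac{239}{-20} = \left(-239\right) \left(- \frac{1}{20}\right) = \frac{239}{20}$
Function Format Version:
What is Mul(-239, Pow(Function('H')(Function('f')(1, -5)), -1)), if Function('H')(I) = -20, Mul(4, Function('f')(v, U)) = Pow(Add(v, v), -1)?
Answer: Rational(239, 20) ≈ 11.950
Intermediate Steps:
Function('f')(v, U) = Mul(Rational(1, 8), Pow(v, -1)) (Function('f')(v, U) = Mul(Rational(1, 4), Pow(Add(v, v), -1)) = Mul(Rational(1, 4), Pow(Mul(2, v), -1)) = Mul(Rational(1, 4), Mul(Rational(1, 2), Pow(v, -1))) = Mul(Rational(1, 8), Pow(v, -1)))
Mul(-239, Pow(Function('H')(Function('f')(1, -5)), -1)) = Mul(-239, Pow(-20, -1)) = Mul(-239, Rational(-1, 20)) = Rational(239, 20)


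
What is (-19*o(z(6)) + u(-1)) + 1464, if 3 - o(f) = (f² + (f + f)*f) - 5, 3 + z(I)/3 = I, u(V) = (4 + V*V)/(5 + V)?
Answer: 23721/4 ≈ 5930.3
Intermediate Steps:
u(V) = (4 + V²)/(5 + V)
z(I) = -9 + 3*I
o(f) = 8 - 3*f² (o(f) = 3 - ((f² + (f + f)*f) - 5) = 3 - ((f² + (2*f)*f) - 5) = 3 - ((f² + 2*f²) - 5) = 3 - (3*f² - 5) = 3 - (-5 + 3*f²) = 3 + (5 - 3*f²) = 8 - 3*f²)
(-19*o(z(6)) + u(-1)) + 1464 = (-19*(8 - 3*(-9 + 3*6)²) + (4 + (-1)²)/(5 - 1)) + 1464 = (-19*(8 - 3*(-9 + 18)²) + (4 + 1)/4) + 1464 = (-19*(8 - 3*9²) + (¼)*5) + 1464 = (-19*(8 - 3*81) + 5/4) + 1464 = (-19*(8 - 243) + 5/4) + 1464 = (-19*(-235) + 5/4) + 1464 = (4465 + 5/4) + 1464 = 17865/4 + 1464 = 23721/4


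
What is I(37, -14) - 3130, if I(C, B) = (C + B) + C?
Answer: -3070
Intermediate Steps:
I(C, B) = B + 2*C (I(C, B) = (B + C) + C = B + 2*C)
I(37, -14) - 3130 = (-14 + 2*37) - 3130 = (-14 + 74) - 3130 = 60 - 3130 = -3070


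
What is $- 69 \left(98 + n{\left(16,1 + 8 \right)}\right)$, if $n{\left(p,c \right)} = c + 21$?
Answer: $-8832$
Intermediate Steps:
$n{\left(p,c \right)} = 21 + c$
$- 69 \left(98 + n{\left(16,1 + 8 \right)}\right) = - 69 \left(98 + \left(21 + \left(1 + 8\right)\right)\right) = - 69 \left(98 + \left(21 + 9\right)\right) = - 69 \left(98 + 30\right) = \left(-69\right) 128 = -8832$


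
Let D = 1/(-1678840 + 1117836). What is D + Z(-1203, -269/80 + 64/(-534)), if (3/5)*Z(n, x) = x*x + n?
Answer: -76203338598943301/38393677589760 ≈ -1984.8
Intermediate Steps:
Z(n, x) = 5*n/3 + 5*x**2/3 (Z(n, x) = 5*(x*x + n)/3 = 5*(x**2 + n)/3 = 5*(n + x**2)/3 = 5*n/3 + 5*x**2/3)
D = -1/561004 (D = 1/(-561004) = -1/561004 ≈ -1.7825e-6)
D + Z(-1203, -269/80 + 64/(-534)) = -1/561004 + ((5/3)*(-1203) + 5*(-269/80 + 64/(-534))**2/3) = -1/561004 + (-2005 + 5*(-269*1/80 + 64*(-1/534))**2/3) = -1/561004 + (-2005 + 5*(-269/80 - 32/267)**2/3) = -1/561004 + (-2005 + 5*(-74383/21360)**2/3) = -1/561004 + (-2005 + (5/3)*(5532830689/456249600)) = -1/561004 + (-2005 + 5532830689/273749760) = -1/561004 - 543335438111/273749760 = -76203338598943301/38393677589760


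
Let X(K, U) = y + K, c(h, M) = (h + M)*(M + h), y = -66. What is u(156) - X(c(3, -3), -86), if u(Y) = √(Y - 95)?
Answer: 66 + √61 ≈ 73.810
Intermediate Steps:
u(Y) = √(-95 + Y)
c(h, M) = (M + h)² (c(h, M) = (M + h)*(M + h) = (M + h)²)
X(K, U) = -66 + K
u(156) - X(c(3, -3), -86) = √(-95 + 156) - (-66 + (-3 + 3)²) = √61 - (-66 + 0²) = √61 - (-66 + 0) = √61 - 1*(-66) = √61 + 66 = 66 + √61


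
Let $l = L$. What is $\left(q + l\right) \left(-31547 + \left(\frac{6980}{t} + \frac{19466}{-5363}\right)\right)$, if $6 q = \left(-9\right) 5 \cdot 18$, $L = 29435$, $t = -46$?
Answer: $- \frac{114576345886300}{123349} \approx -9.2888 \cdot 10^{8}$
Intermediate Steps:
$l = 29435$
$q = -135$ ($q = \frac{\left(-9\right) 5 \cdot 18}{6} = \frac{\left(-45\right) 18}{6} = \frac{1}{6} \left(-810\right) = -135$)
$\left(q + l\right) \left(-31547 + \left(\frac{6980}{t} + \frac{19466}{-5363}\right)\right) = \left(-135 + 29435\right) \left(-31547 + \left(\frac{6980}{-46} + \frac{19466}{-5363}\right)\right) = 29300 \left(-31547 + \left(6980 \left(- \frac{1}{46}\right) + 19466 \left(- \frac{1}{5363}\right)\right)\right) = 29300 \left(-31547 - \frac{19164588}{123349}\right) = 29300 \left(- \frac{3910455491}{123349}\right) = - \frac{114576345886300}{123349}$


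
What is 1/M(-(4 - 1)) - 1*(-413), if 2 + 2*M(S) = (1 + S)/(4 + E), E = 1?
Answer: 2473/6 ≈ 412.17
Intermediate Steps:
M(S) = -9/10 + S/10 (M(S) = -1 + ((1 + S)/(4 + 1))/2 = -1 + ((1 + S)/5)/2 = -1 + ((1 + S)*(1/5))/2 = -1 + (1/5 + S/5)/2 = -1 + (1/10 + S/10) = -9/10 + S/10)
1/M(-(4 - 1)) - 1*(-413) = 1/(-9/10 + (-(4 - 1))/10) - 1*(-413) = 1/(-9/10 + (-1*3)/10) + 413 = 1/(-9/10 + (1/10)*(-3)) + 413 = 1/(-9/10 - 3/10) + 413 = 1/(-6/5) + 413 = -5/6 + 413 = 2473/6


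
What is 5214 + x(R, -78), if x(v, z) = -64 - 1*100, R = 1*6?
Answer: 5050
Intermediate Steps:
R = 6
x(v, z) = -164 (x(v, z) = -64 - 100 = -164)
5214 + x(R, -78) = 5214 - 164 = 5050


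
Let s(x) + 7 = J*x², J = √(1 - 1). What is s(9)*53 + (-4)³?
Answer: -435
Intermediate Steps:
J = 0 (J = √0 = 0)
s(x) = -7 (s(x) = -7 + 0*x² = -7 + 0 = -7)
s(9)*53 + (-4)³ = -7*53 + (-4)³ = -371 - 64 = -435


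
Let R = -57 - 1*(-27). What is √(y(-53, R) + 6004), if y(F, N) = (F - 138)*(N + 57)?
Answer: 11*√7 ≈ 29.103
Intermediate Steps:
R = -30 (R = -57 + 27 = -30)
y(F, N) = (-138 + F)*(57 + N)
√(y(-53, R) + 6004) = √((-7866 - 138*(-30) + 57*(-53) - 53*(-30)) + 6004) = √((-7866 + 4140 - 3021 + 1590) + 6004) = √(-5157 + 6004) = √847 = 11*√7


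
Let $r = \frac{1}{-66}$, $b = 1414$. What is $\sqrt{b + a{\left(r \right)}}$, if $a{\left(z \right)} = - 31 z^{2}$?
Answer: $\frac{\sqrt{6159353}}{66} \approx 37.603$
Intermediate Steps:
$r = - \frac{1}{66} \approx -0.015152$
$\sqrt{b + a{\left(r \right)}} = \sqrt{1414 - 31 \left(- \frac{1}{66}\right)^{2}} = \sqrt{1414 - \frac{31}{4356}} = \sqrt{\frac{6159353}{4356}} = \frac{\sqrt{6159353}}{66}$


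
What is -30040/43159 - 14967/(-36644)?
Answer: -454825007/1581518396 ≈ -0.28759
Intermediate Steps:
-30040/43159 - 14967/(-36644) = -30040*1/43159 - 14967*(-1/36644) = -30040/43159 + 14967/36644 = -454825007/1581518396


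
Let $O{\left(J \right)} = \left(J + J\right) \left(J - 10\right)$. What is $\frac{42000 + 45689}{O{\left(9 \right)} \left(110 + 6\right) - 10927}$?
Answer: $- \frac{87689}{13015} \approx -6.7375$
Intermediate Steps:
$O{\left(J \right)} = 2 J \left(-10 + J\right)$
$\frac{42000 + 45689}{O{\left(9 \right)} \left(110 + 6\right) - 10927} = \frac{42000 + 45689}{2 \cdot 9 \left(-10 + 9\right) \left(110 + 6\right) - 10927} = \frac{87689}{2 \cdot 9 \left(-1\right) 116 - 10927} = \frac{87689}{\left(-18\right) 116 - 10927} = \frac{87689}{-2088 - 10927} = \frac{87689}{-13015} = 87689 \left(- \frac{1}{13015}\right) = - \frac{87689}{13015}$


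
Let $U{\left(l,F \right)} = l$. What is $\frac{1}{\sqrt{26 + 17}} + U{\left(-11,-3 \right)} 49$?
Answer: $-539 + \frac{\sqrt{43}}{43} \approx -538.85$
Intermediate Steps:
$\frac{1}{\sqrt{26 + 17}} + U{\left(-11,-3 \right)} 49 = \frac{1}{\sqrt{26 + 17}} - 539 = \frac{1}{\sqrt{43}} - 539 = \frac{\sqrt{43}}{43} - 539 = -539 + \frac{\sqrt{43}}{43}$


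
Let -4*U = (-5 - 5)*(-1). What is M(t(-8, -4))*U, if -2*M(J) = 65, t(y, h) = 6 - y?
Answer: 325/4 ≈ 81.250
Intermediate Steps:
M(J) = -65/2 (M(J) = -1/2*65 = -65/2)
U = -5/2 (U = -(-5 - 5)*(-1)/4 = -(-5)*(-1)/2 = -1/4*10 = -5/2 ≈ -2.5000)
M(t(-8, -4))*U = -65/2*(-5/2) = 325/4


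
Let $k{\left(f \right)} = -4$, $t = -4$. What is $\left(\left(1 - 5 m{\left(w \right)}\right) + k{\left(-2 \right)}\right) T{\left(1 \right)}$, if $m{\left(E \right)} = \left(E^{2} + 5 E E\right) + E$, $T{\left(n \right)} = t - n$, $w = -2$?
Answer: $565$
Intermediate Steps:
$T{\left(n \right)} = -4 - n$
$m{\left(E \right)} = E + 6 E^{2}$ ($m{\left(E \right)} = \left(E^{2} + 5 E^{2}\right) + E = 6 E^{2} + E = E + 6 E^{2}$)
$\left(\left(1 - 5 m{\left(w \right)}\right) + k{\left(-2 \right)}\right) T{\left(1 \right)} = \left(\left(1 - 5 \left(- 2 \left(1 + 6 \left(-2\right)\right)\right)\right) - 4\right) \left(-4 - 1\right) = \left(\left(1 - 5 \left(- 2 \left(1 - 12\right)\right)\right) - 4\right) \left(-4 - 1\right) = \left(\left(1 - 5 \left(\left(-2\right) \left(-11\right)\right)\right) - 4\right) \left(-5\right) = \left(\left(1 - 110\right) - 4\right) \left(-5\right) = \left(-109 - 4\right) \left(-5\right) = \left(-113\right) \left(-5\right) = 565$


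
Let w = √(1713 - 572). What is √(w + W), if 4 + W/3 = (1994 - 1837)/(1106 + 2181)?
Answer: √(-128104251 + 10804369*√1141)/3287 ≈ 4.6821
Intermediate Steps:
W = -38973/3287 (W = -12 + 3*((1994 - 1837)/(1106 + 2181)) = -12 + 3*(157/3287) = -12 + 471/3287 = -38973/3287 ≈ -11.857)
w = √1141 ≈ 33.779
√(w + W) = √(√1141 - 38973/3287) = √(-38973/3287 + √1141)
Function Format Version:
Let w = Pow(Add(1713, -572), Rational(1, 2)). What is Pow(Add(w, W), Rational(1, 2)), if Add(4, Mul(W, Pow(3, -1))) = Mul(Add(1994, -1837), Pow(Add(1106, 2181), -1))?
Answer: Mul(Rational(1, 3287), Pow(Add(-128104251, Mul(10804369, Pow(1141, Rational(1, 2)))), Rational(1, 2))) ≈ 4.6821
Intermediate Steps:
W = Rational(-38973, 3287) (W = Add(-12, Mul(3, Mul(Add(1994, -1837), Pow(Add(1106, 2181), -1)))) = Add(-12, Mul(3, Mul(157, Pow(3287, -1)))) = Add(-12, Mul(3, Mul(157, Rational(1, 3287)))) = Add(-12, Mul(3, Rational(157, 3287))) = Add(-12, Rational(471, 3287)) = Rational(-38973, 3287) ≈ -11.857)
w = Pow(1141, Rational(1, 2)) ≈ 33.779
Pow(Add(w, W), Rational(1, 2)) = Pow(Add(Pow(1141, Rational(1, 2)), Rational(-38973, 3287)), Rational(1, 2)) = Pow(Add(Rational(-38973, 3287), Pow(1141, Rational(1, 2))), Rational(1, 2))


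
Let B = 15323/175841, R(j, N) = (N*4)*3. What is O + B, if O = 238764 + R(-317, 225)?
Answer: 42459286547/175841 ≈ 2.4146e+5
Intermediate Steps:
R(j, N) = 12*N (R(j, N) = (4*N)*3 = 12*N)
B = 15323/175841 (B = 15323*(1/175841) = 15323/175841 ≈ 0.087141)
O = 241464 (O = 238764 + 12*225 = 238764 + 2700 = 241464)
O + B = 241464 + 15323/175841 = 42459286547/175841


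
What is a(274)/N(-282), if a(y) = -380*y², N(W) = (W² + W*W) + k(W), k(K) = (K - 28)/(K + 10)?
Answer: -204206720/1138457 ≈ -179.37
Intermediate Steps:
k(K) = (-28 + K)/(10 + K)
N(W) = 2*W² + (-28 + W)/(10 + W) (N(W) = (W² + W*W) + (-28 + W)/(10 + W) = (W² + W²) + (-28 + W)/(10 + W) = 2*W² + (-28 + W)/(10 + W))
a(274)/N(-282) = (-380*274²)/(((-28 - 282 + 2*(-282)²*(10 - 282))/(10 - 282))) = (-380*75076)/(((-28 - 282 + 2*79524*(-272))/(-272))) = -28528880*(-272/(-28 - 282 - 43261056)) = -28528880/((-1/272*(-43261366))) = -28528880/21630683/136 = -28528880*136/21630683 = -204206720/1138457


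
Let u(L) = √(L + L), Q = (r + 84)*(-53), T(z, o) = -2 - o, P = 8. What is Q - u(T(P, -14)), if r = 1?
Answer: -4505 - 2*√6 ≈ -4509.9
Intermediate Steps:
Q = -4505 (Q = (1 + 84)*(-53) = 85*(-53) = -4505)
u(L) = √2*√L (u(L) = √(2*L) = √2*√L)
Q - u(T(P, -14)) = -4505 - √2*√(-2 - 1*(-14)) = -4505 - √2*√(-2 + 14) = -4505 - √2*√12 = -4505 - √2*2*√3 = -4505 - 2*√6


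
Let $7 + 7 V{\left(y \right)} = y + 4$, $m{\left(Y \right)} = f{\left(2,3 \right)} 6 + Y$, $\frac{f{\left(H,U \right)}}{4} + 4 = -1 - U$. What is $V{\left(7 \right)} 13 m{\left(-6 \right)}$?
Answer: $- \frac{10296}{7} \approx -1470.9$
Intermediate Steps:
$f{\left(H,U \right)} = -20 - 4 U$ ($f{\left(H,U \right)} = -16 + 4 \left(-1 - U\right) = -16 - \left(4 + 4 U\right) = -20 - 4 U$)
$m{\left(Y \right)} = -192 + Y$ ($m{\left(Y \right)} = \left(-20 - 12\right) 6 + Y = \left(-32\right) 6 + Y = -192 + Y$)
$V{\left(y \right)} = - \frac{3}{7} + \frac{y}{7}$ ($V{\left(y \right)} = -1 + \frac{y + 4}{7} = -1 + \frac{4 + y}{7} = -1 + \left(\frac{4}{7} + \frac{y}{7}\right) = - \frac{3}{7} + \frac{y}{7}$)
$V{\left(7 \right)} 13 m{\left(-6 \right)} = \left(- \frac{3}{7} + \frac{1}{7} \cdot 7\right) 13 \left(-192 - 6\right) = \left(- \frac{3}{7} + 1\right) 13 \left(-198\right) = \frac{4}{7} \cdot 13 \left(-198\right) = \frac{52}{7} \left(-198\right) = - \frac{10296}{7}$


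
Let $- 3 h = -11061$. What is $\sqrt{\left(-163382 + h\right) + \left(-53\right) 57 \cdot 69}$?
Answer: $4 i \sqrt{23009} \approx 606.75 i$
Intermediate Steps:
$h = 3687$ ($h = \left(- \frac{1}{3}\right) \left(-11061\right) = 3687$)
$\sqrt{\left(-163382 + h\right) + \left(-53\right) 57 \cdot 69} = \sqrt{\left(-163382 + 3687\right) + \left(-53\right) 57 \cdot 69} = \sqrt{-159695 - 208449} = \sqrt{-368144} = 4 i \sqrt{23009}$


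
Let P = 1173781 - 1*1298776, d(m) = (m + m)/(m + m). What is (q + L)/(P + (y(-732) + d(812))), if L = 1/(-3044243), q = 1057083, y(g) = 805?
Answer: -3218017523168/378061493927 ≈ -8.5119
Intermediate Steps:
d(m) = 1 (d(m) = (2*m)/((2*m)) = (2*m)*(1/(2*m)) = 1)
P = -124995 (P = 1173781 - 1298776 = -124995)
L = -1/3044243 ≈ -3.2849e-7
(q + L)/(P + (y(-732) + d(812))) = (1057083 - 1/3044243)/(-124995 + (805 + 1)) = 3218017523168/(3044243*(-124995 + 806)) = (3218017523168/3044243)/(-124189) = (3218017523168/3044243)*(-1/124189) = -3218017523168/378061493927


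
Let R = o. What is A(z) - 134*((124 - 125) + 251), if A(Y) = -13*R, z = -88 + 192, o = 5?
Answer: -33565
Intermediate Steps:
z = 104
R = 5
A(Y) = -65 (A(Y) = -13*5 = -65)
A(z) - 134*((124 - 125) + 251) = -65 - 134*((124 - 125) + 251) = -65 - 134*(-1 + 251) = -65 - 134*250 = -65 - 1*33500 = -65 - 33500 = -33565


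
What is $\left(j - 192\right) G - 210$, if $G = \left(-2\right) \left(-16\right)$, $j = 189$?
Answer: $-306$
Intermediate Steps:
$G = 32$
$\left(j - 192\right) G - 210 = \left(189 - 192\right) 32 - 210 = \left(-3\right) 32 - 210 = -96 - 210 = -306$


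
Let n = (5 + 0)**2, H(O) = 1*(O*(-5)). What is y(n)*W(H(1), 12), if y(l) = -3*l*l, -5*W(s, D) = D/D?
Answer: 375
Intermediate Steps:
H(O) = -5*O (H(O) = 1*(-5*O) = -5*O)
W(s, D) = -1/5 (W(s, D) = -D/(5*D) = -1/5*1 = -1/5)
n = 25 (n = 5**2 = 25)
y(l) = -3*l**2
y(n)*W(H(1), 12) = -3*25**2*(-1/5) = -3*625*(-1/5) = -1875*(-1/5) = 375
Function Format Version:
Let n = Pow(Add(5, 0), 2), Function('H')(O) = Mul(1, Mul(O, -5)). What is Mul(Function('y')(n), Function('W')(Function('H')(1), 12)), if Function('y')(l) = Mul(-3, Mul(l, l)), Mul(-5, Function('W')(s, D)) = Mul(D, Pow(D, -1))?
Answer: 375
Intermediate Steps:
Function('H')(O) = Mul(-5, O) (Function('H')(O) = Mul(1, Mul(-5, O)) = Mul(-5, O))
Function('W')(s, D) = Rational(-1, 5) (Function('W')(s, D) = Mul(Rational(-1, 5), Mul(D, Pow(D, -1))) = Mul(Rational(-1, 5), 1) = Rational(-1, 5))
n = 25 (n = Pow(5, 2) = 25)
Function('y')(l) = Mul(-3, Pow(l, 2))
Mul(Function('y')(n), Function('W')(Function('H')(1), 12)) = Mul(Mul(-3, Pow(25, 2)), Rational(-1, 5)) = Mul(Mul(-3, 625), Rational(-1, 5)) = Mul(-1875, Rational(-1, 5)) = 375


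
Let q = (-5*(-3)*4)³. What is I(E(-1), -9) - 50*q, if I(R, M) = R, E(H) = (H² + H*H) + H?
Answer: -10799999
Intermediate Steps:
E(H) = H + 2*H² (E(H) = (H² + H²) + H = 2*H² + H = H + 2*H²)
q = 216000 (q = (15*4)³ = 60³ = 216000)
I(E(-1), -9) - 50*q = -(1 + 2*(-1)) - 50*216000 = -(1 - 2) - 10800000 = -1*(-1) - 10800000 = 1 - 10800000 = -10799999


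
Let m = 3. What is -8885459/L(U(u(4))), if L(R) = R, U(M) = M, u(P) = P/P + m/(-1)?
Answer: 8885459/2 ≈ 4.4427e+6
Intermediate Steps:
u(P) = -2 (u(P) = P/P + 3/(-1) = 1 + 3*(-1) = 1 - 3 = -2)
-8885459/L(U(u(4))) = -8885459/(-2) = -8885459*(-1/2) = 8885459/2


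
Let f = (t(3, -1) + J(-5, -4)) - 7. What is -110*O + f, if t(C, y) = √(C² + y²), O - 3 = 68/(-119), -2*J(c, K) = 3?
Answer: -3859/14 + √10 ≈ -272.48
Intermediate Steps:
J(c, K) = -3/2 (J(c, K) = -½*3 = -3/2)
O = 17/7 (O = 3 + 68/(-119) = 3 + 68*(-1/119) = 3 - 4/7 = 17/7 ≈ 2.4286)
f = -17/2 + √10 (f = (√(3² + (-1)²) - 3/2) - 7 = (√(9 + 1) - 3/2) - 7 = (√10 - 3/2) - 7 = (-3/2 + √10) - 7 = -17/2 + √10 ≈ -5.3377)
-110*O + f = -110*17/7 + (-17/2 + √10) = -1870/7 + (-17/2 + √10) = -3859/14 + √10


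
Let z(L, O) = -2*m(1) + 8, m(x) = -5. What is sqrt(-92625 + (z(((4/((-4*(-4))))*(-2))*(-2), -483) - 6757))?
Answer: 2*I*sqrt(24841) ≈ 315.22*I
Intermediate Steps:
z(L, O) = 18 (z(L, O) = -2*(-5) + 8 = 10 + 8 = 18)
sqrt(-92625 + (z(((4/((-4*(-4))))*(-2))*(-2), -483) - 6757)) = sqrt(-92625 + (18 - 6757)) = sqrt(-92625 - 6739) = sqrt(-99364) = 2*I*sqrt(24841)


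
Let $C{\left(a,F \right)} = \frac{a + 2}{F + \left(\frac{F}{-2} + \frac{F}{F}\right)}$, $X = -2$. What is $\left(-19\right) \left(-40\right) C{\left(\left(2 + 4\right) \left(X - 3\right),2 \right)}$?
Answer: $-10640$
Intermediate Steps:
$C{\left(a,F \right)} = \frac{2 + a}{1 + \frac{F}{2}}$ ($C{\left(a,F \right)} = \frac{2 + a}{F + \left(F \left(- \frac{1}{2}\right) + 1\right)} = \frac{2 + a}{F - \left(-1 + \frac{F}{2}\right)} = \frac{2 + a}{1 + \frac{F}{2}}$)
$\left(-19\right) \left(-40\right) C{\left(\left(2 + 4\right) \left(X - 3\right),2 \right)} = \left(-19\right) \left(-40\right) \frac{2 \left(2 + \left(2 + 4\right) \left(-2 - 3\right)\right)}{2 + 2} = 760 \frac{2 \left(2 + 6 \left(-5\right)\right)}{4} = 760 \cdot 2 \cdot \frac{1}{4} \left(2 - 30\right) = 760 \cdot 2 \cdot \frac{1}{4} \left(-28\right) = 760 \left(-14\right) = -10640$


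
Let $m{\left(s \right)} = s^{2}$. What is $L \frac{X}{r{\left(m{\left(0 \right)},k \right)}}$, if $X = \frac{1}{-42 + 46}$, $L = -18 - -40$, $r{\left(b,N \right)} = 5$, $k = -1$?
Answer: $\frac{11}{10} \approx 1.1$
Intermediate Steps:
$L = 22$ ($L = -18 + 40 = 22$)
$X = \frac{1}{4} \approx 0.25$
$L \frac{X}{r{\left(m{\left(0 \right)},k \right)}} = 22 \frac{1}{4 \cdot 5} = 22 \cdot \frac{1}{4} \cdot \frac{1}{5} = 22 \cdot \frac{1}{20} = \frac{11}{10}$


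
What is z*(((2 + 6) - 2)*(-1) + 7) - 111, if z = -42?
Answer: -153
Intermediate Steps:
z*(((2 + 6) - 2)*(-1) + 7) - 111 = -42*(((2 + 6) - 2)*(-1) + 7) - 111 = -42*((8 - 2)*(-1) + 7) - 111 = -42*(6*(-1) + 7) - 111 = -42*(-6 + 7) - 111 = -42*1 - 111 = -42 - 111 = -153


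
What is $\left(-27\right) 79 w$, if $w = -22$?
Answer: $46926$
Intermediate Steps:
$\left(-27\right) 79 w = \left(-27\right) 79 \left(-22\right) = \left(-2133\right) \left(-22\right) = 46926$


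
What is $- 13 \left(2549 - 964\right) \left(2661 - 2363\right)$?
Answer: $-6140290$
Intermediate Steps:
$- 13 \left(2549 - 964\right) \left(2661 - 2363\right) = - 13 \cdot 1585 \cdot 298 = \left(-13\right) 472330 = -6140290$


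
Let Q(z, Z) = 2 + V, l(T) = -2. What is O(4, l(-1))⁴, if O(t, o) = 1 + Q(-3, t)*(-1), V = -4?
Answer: 81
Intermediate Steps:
Q(z, Z) = -2 (Q(z, Z) = 2 - 4 = -2)
O(t, o) = 3 (O(t, o) = 1 - 2*(-1) = 1 + 2 = 3)
O(4, l(-1))⁴ = 3⁴ = 81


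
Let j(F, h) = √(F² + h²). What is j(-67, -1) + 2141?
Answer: 2141 + √4490 ≈ 2208.0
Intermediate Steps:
j(-67, -1) + 2141 = √((-67)² + (-1)²) + 2141 = √(4489 + 1) + 2141 = √4490 + 2141 = 2141 + √4490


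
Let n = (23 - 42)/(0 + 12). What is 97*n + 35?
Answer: -1423/12 ≈ -118.58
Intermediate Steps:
n = -19/12 ≈ -1.5833
97*n + 35 = 97*(-19/12) + 35 = -1843/12 + 35 = -1423/12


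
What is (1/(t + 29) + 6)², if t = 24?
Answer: 101761/2809 ≈ 36.227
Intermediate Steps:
(1/(t + 29) + 6)² = (1/(24 + 29) + 6)² = (1/53 + 6)² = (319/53)² = 101761/2809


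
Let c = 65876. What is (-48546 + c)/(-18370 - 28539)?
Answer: -17330/46909 ≈ -0.36944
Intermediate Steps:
(-48546 + c)/(-18370 - 28539) = (-48546 + 65876)/(-18370 - 28539) = 17330/(-46909) = 17330*(-1/46909) = -17330/46909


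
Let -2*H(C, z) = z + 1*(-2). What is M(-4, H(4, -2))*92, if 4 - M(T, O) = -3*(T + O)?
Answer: -184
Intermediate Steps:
H(C, z) = 1 - z/2 (H(C, z) = -(z + 1*(-2))/2 = -(z - 2)/2 = -(-2 + z)/2 = 1 - z/2)
M(T, O) = 4 + 3*O + 3*T (M(T, O) = 4 - (-3)*(T + O) = 4 - (-3)*(O + T) = 4 - (-3*O - 3*T) = 4 + (3*O + 3*T) = 4 + 3*O + 3*T)
M(-4, H(4, -2))*92 = (4 + 3*(1 - ½*(-2)) + 3*(-4))*92 = (4 + 3*(1 + 1) - 12)*92 = (4 + 3*2 - 12)*92 = (4 + 6 - 12)*92 = -2*92 = -184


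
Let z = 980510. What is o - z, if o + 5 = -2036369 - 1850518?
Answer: -4867402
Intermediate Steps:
o = -3886892 (o = -5 + (-2036369 - 1850518) = -5 - 3886887 = -3886892)
o - z = -3886892 - 1*980510 = -3886892 - 980510 = -4867402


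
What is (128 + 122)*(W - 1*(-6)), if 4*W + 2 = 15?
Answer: 4625/2 ≈ 2312.5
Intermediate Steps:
W = 13/4 (W = -½ + (¼)*15 = -½ + 15/4 = 13/4 ≈ 3.2500)
(128 + 122)*(W - 1*(-6)) = (128 + 122)*(13/4 - 1*(-6)) = 250*(13/4 + 6) = 250*(37/4) = 4625/2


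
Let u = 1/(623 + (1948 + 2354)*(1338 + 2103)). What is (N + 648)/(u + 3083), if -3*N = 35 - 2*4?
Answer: 9459631395/45640130816 ≈ 0.20727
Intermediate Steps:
u = 1/14803805 (u = 1/(623 + 4302*3441) = 1/(623 + 14803182) = 1/14803805 ≈ 6.7550e-8)
N = -9 (N = -(35 - 2*4)/3 = -(35 - 8)/3 = -1/3*27 = -9)
(N + 648)/(u + 3083) = (-9 + 648)/(1/14803805 + 3083) = 639/(45640130816/14803805) = 639*(14803805/45640130816) = 9459631395/45640130816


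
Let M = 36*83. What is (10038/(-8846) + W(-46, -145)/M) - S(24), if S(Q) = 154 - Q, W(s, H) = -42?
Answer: -288875443/2202654 ≈ -131.15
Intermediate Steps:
M = 2988
(10038/(-8846) + W(-46, -145)/M) - S(24) = (10038/(-8846) - 42/2988) - (154 - 1*24) = (10038*(-1/8846) - 42*1/2988) - (154 - 24) = (-5019/4423 - 7/498) - 1*130 = -2530423/2202654 - 130 = -288875443/2202654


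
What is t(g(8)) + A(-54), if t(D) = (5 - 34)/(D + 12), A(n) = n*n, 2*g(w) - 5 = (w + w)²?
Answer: 831002/285 ≈ 2915.8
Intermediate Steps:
g(w) = 5/2 + 2*w² (g(w) = 5/2 + (w + w)²/2 = 5/2 + (2*w)²/2 = 5/2 + (4*w²)/2 = 5/2 + 2*w²)
A(n) = n²
t(D) = -29/(12 + D)
t(g(8)) + A(-54) = -29/(12 + (5/2 + 2*8²)) + (-54)² = -29/(12 + (5/2 + 2*64)) + 2916 = -29/(12 + (5/2 + 128)) + 2916 = -29/(12 + 261/2) + 2916 = -29/285/2 + 2916 = -29*2/285 + 2916 = -58/285 + 2916 = 831002/285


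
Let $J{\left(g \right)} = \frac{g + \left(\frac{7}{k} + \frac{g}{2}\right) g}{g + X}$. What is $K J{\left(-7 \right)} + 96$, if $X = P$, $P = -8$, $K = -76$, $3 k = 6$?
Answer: $\frac{908}{15} \approx 60.533$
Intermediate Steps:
$k = 2$ ($k = \frac{1}{3} \cdot 6 = 2$)
$X = -8$
$J{\left(g \right)} = \frac{g + g \left(\frac{7}{2} + \frac{g}{2}\right)}{-8 + g}$ ($J{\left(g \right)} = \frac{g + \left(\frac{7}{2} + \frac{g}{2}\right) g}{g - 8} = \frac{g + \left(7 \cdot \frac{1}{2} + g \frac{1}{2}\right) g}{-8 + g} = \frac{g + \left(\frac{7}{2} + \frac{g}{2}\right) g}{-8 + g} = \frac{g + g \left(\frac{7}{2} + \frac{g}{2}\right)}{-8 + g}$)
$K J{\left(-7 \right)} + 96 = - 76 \cdot \frac{1}{2} \left(-7\right) \frac{1}{-8 - 7} \left(9 - 7\right) + 96 = - 76 \cdot \frac{1}{2} \left(-7\right) \frac{1}{-15} \cdot 2 + 96 = - 76 \cdot \frac{1}{2} \left(-7\right) \left(- \frac{1}{15}\right) 2 + 96 = \left(-76\right) \frac{7}{15} + 96 = - \frac{532}{15} + 96 = \frac{908}{15}$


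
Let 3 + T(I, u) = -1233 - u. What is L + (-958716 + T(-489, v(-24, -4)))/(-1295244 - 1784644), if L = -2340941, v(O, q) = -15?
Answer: -7209835134671/3079888 ≈ -2.3409e+6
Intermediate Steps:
T(I, u) = -1236 - u (T(I, u) = -3 + (-1233 - u) = -1236 - u)
L + (-958716 + T(-489, v(-24, -4)))/(-1295244 - 1784644) = -2340941 + (-958716 + (-1236 - 1*(-15)))/(-1295244 - 1784644) = -2340941 + (-958716 + (-1236 + 15))/(-3079888) = -2340941 + (-958716 - 1221)*(-1/3079888) = -2340941 - 959937*(-1/3079888) = -2340941 + 959937/3079888 = -7209835134671/3079888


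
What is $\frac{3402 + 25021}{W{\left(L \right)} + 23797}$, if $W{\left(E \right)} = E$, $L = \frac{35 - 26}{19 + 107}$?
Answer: $\frac{397922}{333159} \approx 1.1944$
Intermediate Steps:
$L = \frac{1}{14}$ ($L = \frac{9}{126} = 9 \cdot \frac{1}{126} = \frac{1}{14} \approx 0.071429$)
$\frac{3402 + 25021}{W{\left(L \right)} + 23797} = \frac{3402 + 25021}{\frac{1}{14} + 23797} = \frac{28423}{\frac{333159}{14}} = 28423 \cdot \frac{14}{333159} = \frac{397922}{333159}$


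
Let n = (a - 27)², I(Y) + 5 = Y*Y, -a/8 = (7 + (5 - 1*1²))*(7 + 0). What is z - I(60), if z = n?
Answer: 409854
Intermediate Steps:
a = -616 (a = -8*(7 + (5 - 1*1²))*(7 + 0) = -8*(7 + (5 - 1*1))*7 = -8*(7 + (5 - 1))*7 = -8*(7 + 4)*7 = -88*7 = -8*77 = -616)
I(Y) = -5 + Y² (I(Y) = -5 + Y*Y = -5 + Y²)
n = 413449 (n = (-616 - 27)² = (-643)² = 413449)
z = 413449
z - I(60) = 413449 - (-5 + 60²) = 413449 - (-5 + 3600) = 413449 - 1*3595 = 413449 - 3595 = 409854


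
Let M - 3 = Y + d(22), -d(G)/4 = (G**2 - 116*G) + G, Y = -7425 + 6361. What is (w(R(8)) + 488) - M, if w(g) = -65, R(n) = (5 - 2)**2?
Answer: -6700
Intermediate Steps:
Y = -1064
R(n) = 9 (R(n) = 3**2 = 9)
d(G) = -4*G**2 + 460*G (d(G) = -4*((G**2 - 116*G) + G) = -4*(G**2 - 115*G) = -4*G**2 + 460*G)
M = 7123 (M = 3 + (-1064 + 4*22*(115 - 1*22)) = 3 + (-1064 + 4*22*(115 - 22)) = 3 + (-1064 + 4*22*93) = 3 + (-1064 + 8184) = 3 + 7120 = 7123)
(w(R(8)) + 488) - M = (-65 + 488) - 1*7123 = 423 - 7123 = -6700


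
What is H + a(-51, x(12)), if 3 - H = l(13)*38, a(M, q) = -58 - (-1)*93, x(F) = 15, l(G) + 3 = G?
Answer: -342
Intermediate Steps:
l(G) = -3 + G
a(M, q) = 35 (a(M, q) = -58 - 1*(-93) = -58 + 93 = 35)
H = -377 (H = 3 - (-3 + 13)*38 = 3 - 10*38 = 3 - 1*380 = 3 - 380 = -377)
H + a(-51, x(12)) = -377 + 35 = -342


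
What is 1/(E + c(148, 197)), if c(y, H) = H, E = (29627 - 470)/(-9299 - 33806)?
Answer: 43105/8462528 ≈ 0.0050936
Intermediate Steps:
E = -29157/43105 (E = 29157/(-43105) = 29157*(-1/43105) = -29157/43105 ≈ -0.67642)
1/(E + c(148, 197)) = 1/(-29157/43105 + 197) = 1/(8462528/43105) = 43105/8462528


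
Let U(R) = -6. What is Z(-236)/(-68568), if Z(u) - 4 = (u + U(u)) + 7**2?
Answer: 63/22856 ≈ 0.0027564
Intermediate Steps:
Z(u) = 47 + u (Z(u) = 4 + ((u - 6) + 7**2) = 4 + ((-6 + u) + 49) = 4 + (43 + u) = 47 + u)
Z(-236)/(-68568) = (47 - 236)/(-68568) = -189*(-1/68568) = 63/22856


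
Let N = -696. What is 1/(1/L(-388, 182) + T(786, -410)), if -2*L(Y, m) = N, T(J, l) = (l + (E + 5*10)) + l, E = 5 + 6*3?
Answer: -348/259955 ≈ -0.0013387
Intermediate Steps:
E = 23 (E = 5 + 18 = 23)
T(J, l) = 73 + 2*l (T(J, l) = (l + (23 + 5*10)) + l = (l + (23 + 50)) + l = (l + 73) + l = (73 + l) + l = 73 + 2*l)
L(Y, m) = 348 (L(Y, m) = -½*(-696) = 348)
1/(1/L(-388, 182) + T(786, -410)) = 1/(1/348 + (73 + 2*(-410))) = 1/(1/348 + (73 - 820)) = 1/(1/348 - 747) = 1/(-259955/348) = -348/259955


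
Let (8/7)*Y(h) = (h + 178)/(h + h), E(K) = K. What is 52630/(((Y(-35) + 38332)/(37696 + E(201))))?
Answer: 159561528800/3066417 ≈ 52035.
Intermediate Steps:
Y(h) = 7*(178 + h)/(16*h) (Y(h) = 7*((h + 178)/(h + h))/8 = 7*((178 + h)/((2*h)))/8 = 7*((178 + h)*(1/(2*h)))/8 = 7*((178 + h)/(2*h))/8 = 7*(178 + h)/(16*h))
52630/(((Y(-35) + 38332)/(37696 + E(201)))) = 52630/((((7/16)*(178 - 35)/(-35) + 38332)/(37696 + 201))) = 52630/((((7/16)*(-1/35)*143 + 38332)/37897)) = 52630/(((-143/80 + 38332)*(1/37897))) = 52630/(((3066417/80)*(1/37897))) = 52630/(3066417/3031760) = 52630*(3031760/3066417) = 159561528800/3066417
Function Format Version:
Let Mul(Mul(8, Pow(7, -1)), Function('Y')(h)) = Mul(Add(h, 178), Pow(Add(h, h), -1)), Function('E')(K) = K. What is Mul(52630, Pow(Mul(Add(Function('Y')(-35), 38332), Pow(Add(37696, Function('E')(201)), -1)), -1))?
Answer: Rational(159561528800, 3066417) ≈ 52035.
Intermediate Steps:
Function('Y')(h) = Mul(Rational(7, 16), Pow(h, -1), Add(178, h)) (Function('Y')(h) = Mul(Rational(7, 8), Mul(Add(h, 178), Pow(Add(h, h), -1))) = Mul(Rational(7, 8), Mul(Add(178, h), Pow(Mul(2, h), -1))) = Mul(Rational(7, 8), Mul(Add(178, h), Mul(Rational(1, 2), Pow(h, -1)))) = Mul(Rational(7, 8), Mul(Rational(1, 2), Pow(h, -1), Add(178, h))) = Mul(Rational(7, 16), Pow(h, -1), Add(178, h)))
Mul(52630, Pow(Mul(Add(Function('Y')(-35), 38332), Pow(Add(37696, Function('E')(201)), -1)), -1)) = Mul(52630, Pow(Mul(Add(Mul(Rational(7, 16), Pow(-35, -1), Add(178, -35)), 38332), Pow(Add(37696, 201), -1)), -1)) = Mul(52630, Pow(Mul(Add(Mul(Rational(7, 16), Rational(-1, 35), 143), 38332), Pow(37897, -1)), -1)) = Mul(52630, Pow(Mul(Add(Rational(-143, 80), 38332), Rational(1, 37897)), -1)) = Mul(52630, Pow(Mul(Rational(3066417, 80), Rational(1, 37897)), -1)) = Mul(52630, Pow(Rational(3066417, 3031760), -1)) = Mul(52630, Rational(3031760, 3066417)) = Rational(159561528800, 3066417)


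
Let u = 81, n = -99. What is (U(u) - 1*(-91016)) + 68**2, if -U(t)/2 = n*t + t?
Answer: 111516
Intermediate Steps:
U(t) = 196*t (U(t) = -2*(-99*t + t) = -(-196)*t = 196*t)
(U(u) - 1*(-91016)) + 68**2 = (196*81 - 1*(-91016)) + 68**2 = (15876 + 91016) + 4624 = 106892 + 4624 = 111516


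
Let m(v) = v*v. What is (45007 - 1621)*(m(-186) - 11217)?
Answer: 1014321294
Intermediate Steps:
m(v) = v**2
(45007 - 1621)*(m(-186) - 11217) = (45007 - 1621)*((-186)**2 - 11217) = 43386*(34596 - 11217) = 43386*23379 = 1014321294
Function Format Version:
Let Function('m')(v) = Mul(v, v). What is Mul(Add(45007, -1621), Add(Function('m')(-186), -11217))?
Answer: 1014321294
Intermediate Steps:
Function('m')(v) = Pow(v, 2)
Mul(Add(45007, -1621), Add(Function('m')(-186), -11217)) = Mul(Add(45007, -1621), Add(Pow(-186, 2), -11217)) = Mul(43386, Add(34596, -11217)) = Mul(43386, 23379) = 1014321294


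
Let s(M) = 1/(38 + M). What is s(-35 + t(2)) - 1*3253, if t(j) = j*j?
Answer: -22770/7 ≈ -3252.9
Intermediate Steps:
t(j) = j²
s(-35 + t(2)) - 1*3253 = 1/(38 + (-35 + 2²)) - 1*3253 = 1/(38 + (-35 + 4)) - 3253 = 1/(38 - 31) - 3253 = 1/7 - 3253 = ⅐ - 3253 = -22770/7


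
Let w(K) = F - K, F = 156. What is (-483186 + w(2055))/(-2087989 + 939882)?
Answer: 485085/1148107 ≈ 0.42251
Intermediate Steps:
w(K) = 156 - K
(-483186 + w(2055))/(-2087989 + 939882) = (-483186 + (156 - 1*2055))/(-2087989 + 939882) = (-483186 + (156 - 2055))/(-1148107) = (-483186 - 1899)*(-1/1148107) = -485085*(-1/1148107) = 485085/1148107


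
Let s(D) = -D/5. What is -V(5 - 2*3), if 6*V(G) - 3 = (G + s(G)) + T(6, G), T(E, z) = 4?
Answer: -31/30 ≈ -1.0333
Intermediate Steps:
s(D) = -D/5
V(G) = 7/6 + 2*G/15 (V(G) = ½ + ((G - G/5) + 4)/6 = ½ + (4*G/5 + 4)/6 = ½ + (4 + 4*G/5)/6 = ½ + (⅔ + 2*G/15) = 7/6 + 2*G/15)
-V(5 - 2*3) = -(7/6 + 2*(5 - 2*3)/15) = -(7/6 + 2*(5 - 6)/15) = -(7/6 + (2/15)*(-1)) = -(7/6 - 2/15) = -1*31/30 = -31/30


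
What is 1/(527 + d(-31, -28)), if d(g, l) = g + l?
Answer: 1/468 ≈ 0.0021368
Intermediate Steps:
1/(527 + d(-31, -28)) = 1/(527 + (-31 - 28)) = 1/(527 - 59) = 1/468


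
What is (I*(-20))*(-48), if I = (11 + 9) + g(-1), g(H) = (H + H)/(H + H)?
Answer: 20160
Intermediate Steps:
g(H) = 1 (g(H) = (2*H)/((2*H)) = (2*H)*(1/(2*H)) = 1)
I = 21 (I = (11 + 9) + 1 = 20 + 1 = 21)
(I*(-20))*(-48) = (21*(-20))*(-48) = -420*(-48) = 20160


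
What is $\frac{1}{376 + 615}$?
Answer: $\frac{1}{991} \approx 0.0010091$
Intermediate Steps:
$\frac{1}{376 + 615} = \frac{1}{991}$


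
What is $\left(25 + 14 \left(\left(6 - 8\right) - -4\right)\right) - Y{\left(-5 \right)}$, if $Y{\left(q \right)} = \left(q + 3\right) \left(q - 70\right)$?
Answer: $-97$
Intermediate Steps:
$Y{\left(q \right)} = \left(-70 + q\right) \left(3 + q\right)$ ($Y{\left(q \right)} = \left(3 + q\right) \left(-70 + q\right) = \left(-70 + q\right) \left(3 + q\right)$)
$\left(25 + 14 \left(\left(6 - 8\right) - -4\right)\right) - Y{\left(-5 \right)} = \left(25 + 14 \left(\left(6 - 8\right) - -4\right)\right) - \left(-210 + \left(-5\right)^{2} - -335\right) = \left(25 + 14 \left(-2 + 4\right)\right) - \left(-210 + 25 + 335\right) = \left(25 + 14 \cdot 2\right) - 150 = \left(25 + 28\right) - 150 = 53 - 150 = -97$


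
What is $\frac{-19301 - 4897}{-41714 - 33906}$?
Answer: $\frac{12099}{37810} \approx 0.31999$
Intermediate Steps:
$\frac{-19301 - 4897}{-41714 - 33906} = - \frac{24198}{-41714 - 33906} = - \frac{24198}{-75620} = \left(-24198\right) \left(- \frac{1}{75620}\right) = \frac{12099}{37810}$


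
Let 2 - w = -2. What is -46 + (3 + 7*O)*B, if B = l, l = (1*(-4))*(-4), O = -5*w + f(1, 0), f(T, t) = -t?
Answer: -2238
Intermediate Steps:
w = 4 (w = 2 - 1*(-2) = 2 + 2 = 4)
O = -20 (O = -5*4 - 1*0 = -20 + 0 = -20)
l = 16 (l = -4*(-4) = 16)
B = 16
-46 + (3 + 7*O)*B = -46 + (3 + 7*(-20))*16 = -46 + (3 - 140)*16 = -46 - 137*16 = -46 - 2192 = -2238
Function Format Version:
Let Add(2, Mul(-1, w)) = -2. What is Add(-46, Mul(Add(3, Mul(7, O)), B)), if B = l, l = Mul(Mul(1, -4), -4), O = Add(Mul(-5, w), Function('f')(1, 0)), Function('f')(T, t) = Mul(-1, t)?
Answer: -2238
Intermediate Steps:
w = 4 (w = Add(2, Mul(-1, -2)) = Add(2, 2) = 4)
O = -20 (O = Add(Mul(-5, 4), Mul(-1, 0)) = Add(-20, 0) = -20)
l = 16 (l = Mul(-4, -4) = 16)
B = 16
Add(-46, Mul(Add(3, Mul(7, O)), B)) = Add(-46, Mul(Add(3, Mul(7, -20)), 16)) = Add(-46, Mul(Add(3, -140), 16)) = Add(-46, Mul(-137, 16)) = Add(-46, -2192) = -2238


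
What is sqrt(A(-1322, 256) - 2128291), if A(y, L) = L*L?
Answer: 3*I*sqrt(229195) ≈ 1436.2*I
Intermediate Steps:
A(y, L) = L**2
sqrt(A(-1322, 256) - 2128291) = sqrt(256**2 - 2128291) = sqrt(65536 - 2128291) = sqrt(-2062755) = 3*I*sqrt(229195)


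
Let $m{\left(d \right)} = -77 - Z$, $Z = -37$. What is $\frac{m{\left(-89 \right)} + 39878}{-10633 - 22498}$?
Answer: $- \frac{39838}{33131} \approx -1.2024$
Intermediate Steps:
$m{\left(d \right)} = -40$ ($m{\left(d \right)} = -77 - -37 = -77 + 37 = -40$)
$\frac{m{\left(-89 \right)} + 39878}{-10633 - 22498} = \frac{-40 + 39878}{-10633 - 22498} = \frac{39838}{-33131} = 39838 \left(- \frac{1}{33131}\right) = - \frac{39838}{33131}$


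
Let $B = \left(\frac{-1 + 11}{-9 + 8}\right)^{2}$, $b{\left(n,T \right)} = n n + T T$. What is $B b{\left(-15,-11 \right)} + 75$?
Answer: $34675$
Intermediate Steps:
$b{\left(n,T \right)} = T^{2} + n^{2}$ ($b{\left(n,T \right)} = n^{2} + T^{2} = T^{2} + n^{2}$)
$B = 100$ ($B = \left(\frac{10}{-1}\right)^{2} = \left(10 \left(-1\right)\right)^{2} = \left(-10\right)^{2} = 100$)
$B b{\left(-15,-11 \right)} + 75 = 100 \left(\left(-11\right)^{2} + \left(-15\right)^{2}\right) + 75 = 100 \left(121 + 225\right) + 75 = 100 \cdot 346 + 75 = 34600 + 75 = 34675$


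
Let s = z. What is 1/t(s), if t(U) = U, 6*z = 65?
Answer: 6/65 ≈ 0.092308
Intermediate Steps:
z = 65/6 (z = (1/6)*65 = 65/6 ≈ 10.833)
s = 65/6 ≈ 10.833
1/t(s) = 1/(65/6) = 6/65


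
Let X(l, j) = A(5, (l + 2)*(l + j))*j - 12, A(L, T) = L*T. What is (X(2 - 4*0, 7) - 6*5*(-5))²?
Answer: 1954404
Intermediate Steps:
X(l, j) = -12 + 5*j*(2 + l)*(j + l) (X(l, j) = (5*((l + 2)*(l + j)))*j - 12 = (5*((2 + l)*(j + l)))*j - 12 = (5*(2 + l)*(j + l))*j - 12 = 5*j*(2 + l)*(j + l) - 12 = -12 + 5*j*(2 + l)*(j + l))
(X(2 - 4*0, 7) - 6*5*(-5))² = ((-12 + 5*7*((2 - 4*0)² + 2*7 + 2*(2 - 4*0) + 7*(2 - 4*0))) - 6*5*(-5))² = ((-12 + 5*7*((2 + 0)² + 14 + 2*(2 + 0) + 7*(2 + 0))) - 30*(-5))² = ((-12 + 5*7*(2² + 14 + 2*2 + 7*2)) + 150)² = ((-12 + 5*7*(4 + 14 + 4 + 14)) + 150)² = ((-12 + 5*7*36) + 150)² = ((-12 + 1260) + 150)² = (1248 + 150)² = 1398² = 1954404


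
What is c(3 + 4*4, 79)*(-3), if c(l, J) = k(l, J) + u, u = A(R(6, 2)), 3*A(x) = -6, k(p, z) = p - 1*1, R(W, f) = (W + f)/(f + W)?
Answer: -48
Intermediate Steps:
R(W, f) = 1 (R(W, f) = (W + f)/(W + f) = 1)
k(p, z) = -1 + p (k(p, z) = p - 1 = -1 + p)
A(x) = -2 (A(x) = (⅓)*(-6) = -2)
u = -2
c(l, J) = -3 + l (c(l, J) = (-1 + l) - 2 = -3 + l)
c(3 + 4*4, 79)*(-3) = (-3 + (3 + 4*4))*(-3) = (-3 + (3 + 16))*(-3) = (-3 + 19)*(-3) = 16*(-3) = -48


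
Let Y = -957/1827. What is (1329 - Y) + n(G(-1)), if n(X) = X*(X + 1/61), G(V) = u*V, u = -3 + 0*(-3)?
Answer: 1714712/1281 ≈ 1338.6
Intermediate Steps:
u = -3 (u = -3 + 0 = -3)
G(V) = -3*V
Y = -11/21 (Y = -957*1/1827 = -11/21 ≈ -0.52381)
n(X) = X*(1/61 + X) (n(X) = X*(X + 1/61) = X*(1/61 + X))
(1329 - Y) + n(G(-1)) = (1329 - 1*(-11/21)) + (-3*(-1))*(1/61 - 3*(-1)) = (1329 + 11/21) + 3*(1/61 + 3) = 27920/21 + 3*(184/61) = 27920/21 + 552/61 = 1714712/1281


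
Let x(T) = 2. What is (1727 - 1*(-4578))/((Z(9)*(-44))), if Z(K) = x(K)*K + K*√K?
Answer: -1261/396 ≈ -3.1843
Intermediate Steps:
Z(K) = K^(3/2) + 2*K (Z(K) = 2*K + K*√K = 2*K + K^(3/2) = K^(3/2) + 2*K)
(1727 - 1*(-4578))/((Z(9)*(-44))) = (1727 - 1*(-4578))/(((9^(3/2) + 2*9)*(-44))) = (1727 + 4578)/(((27 + 18)*(-44))) = 6305/((45*(-44))) = 6305/(-1980) = 6305*(-1/1980) = -1261/396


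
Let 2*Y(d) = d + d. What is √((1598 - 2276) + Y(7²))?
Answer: I*√629 ≈ 25.08*I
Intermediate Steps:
Y(d) = d (Y(d) = (d + d)/2 = (2*d)/2 = d)
√((1598 - 2276) + Y(7²)) = √((1598 - 2276) + 7²) = √(-678 + 49) = √(-629) = I*√629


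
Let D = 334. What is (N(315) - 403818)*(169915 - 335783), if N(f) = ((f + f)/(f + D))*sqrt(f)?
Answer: 66980484024 - 313490520*sqrt(35)/649 ≈ 6.6978e+10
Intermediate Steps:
N(f) = 2*f**(3/2)/(334 + f) (N(f) = ((f + f)/(f + 334))*sqrt(f) = ((2*f)/(334 + f))*sqrt(f) = (2*f/(334 + f))*sqrt(f) = 2*f**(3/2)/(334 + f))
(N(315) - 403818)*(169915 - 335783) = (2*315**(3/2)/(334 + 315) - 403818)*(169915 - 335783) = (2*(945*sqrt(35))/649 - 403818)*(-165868) = (2*(945*sqrt(35))*(1/649) - 403818)*(-165868) = (1890*sqrt(35)/649 - 403818)*(-165868) = (-403818 + 1890*sqrt(35)/649)*(-165868) = 66980484024 - 313490520*sqrt(35)/649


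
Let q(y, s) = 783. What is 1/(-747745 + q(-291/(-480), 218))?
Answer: -1/746962 ≈ -1.3388e-6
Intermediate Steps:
1/(-747745 + q(-291/(-480), 218)) = 1/(-747745 + 783) = 1/(-746962) = -1/746962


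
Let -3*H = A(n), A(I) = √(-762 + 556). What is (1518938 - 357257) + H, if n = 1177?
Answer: 1161681 - I*√206/3 ≈ 1.1617e+6 - 4.7842*I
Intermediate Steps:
A(I) = I*√206 (A(I) = √(-206) = I*√206)
H = -I*√206/3 ≈ -4.7842*I
(1518938 - 357257) + H = (1518938 - 357257) - I*√206/3 = 1161681 - I*√206/3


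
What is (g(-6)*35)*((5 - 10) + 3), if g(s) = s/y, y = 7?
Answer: 60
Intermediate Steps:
g(s) = s/7
(g(-6)*35)*((5 - 10) + 3) = (((⅐)*(-6))*35)*((5 - 10) + 3) = (-6/7*35)*(-5 + 3) = -30*(-2) = 60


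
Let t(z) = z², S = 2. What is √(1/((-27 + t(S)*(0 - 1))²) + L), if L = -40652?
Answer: I*√39066571/31 ≈ 201.62*I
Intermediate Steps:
√(1/((-27 + t(S)*(0 - 1))²) + L) = √(1/((-27 + 2²*(0 - 1))²) - 40652) = √(1/((-27 + 4*(-1))²) - 40652) = √(1/((-27 - 4)²) - 40652) = √(1/((-31)²) - 40652) = √(1/961 - 40652) = √(-39066571/961) = I*√39066571/31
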